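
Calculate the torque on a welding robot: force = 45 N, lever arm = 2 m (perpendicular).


Given: F = 45 N, r = 2 m, angle = 90 deg (perpendicular)
Using tau = F * r * sin(90)
sin(90) = 1
tau = 45 * 2 * 1
tau = 90 Nm

90 Nm


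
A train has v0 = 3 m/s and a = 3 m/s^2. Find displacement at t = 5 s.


Given: v0 = 3 m/s, a = 3 m/s^2, t = 5 s
Using s = v0*t + (1/2)*a*t^2
s = 3*5 + (1/2)*3*5^2
s = 15 + (1/2)*75
s = 15 + 75/2
s = 105/2

105/2 m


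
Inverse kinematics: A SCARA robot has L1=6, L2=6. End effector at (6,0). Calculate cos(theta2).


Given: L1 = 6, L2 = 6, target (x, y) = (6, 0)
Using cos(theta2) = (x^2 + y^2 - L1^2 - L2^2) / (2*L1*L2)
x^2 + y^2 = 6^2 + 0 = 36
L1^2 + L2^2 = 36 + 36 = 72
Numerator = 36 - 72 = -36
Denominator = 2*6*6 = 72
cos(theta2) = -36/72 = -1/2

-1/2


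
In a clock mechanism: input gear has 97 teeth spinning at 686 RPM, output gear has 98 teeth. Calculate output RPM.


Given: N1 = 97 teeth, w1 = 686 RPM, N2 = 98 teeth
Using N1*w1 = N2*w2
w2 = N1*w1 / N2
w2 = 97*686 / 98
w2 = 66542 / 98
w2 = 679 RPM

679 RPM


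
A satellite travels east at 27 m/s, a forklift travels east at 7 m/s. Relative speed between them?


Given: v_A = 27 m/s east, v_B = 7 m/s east
Both move in the same direction; relative speed = |v_A - v_B|
|27 - 7| = |20|
= 20 m/s

20 m/s


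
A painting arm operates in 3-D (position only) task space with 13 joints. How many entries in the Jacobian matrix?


Given: task space dimension = 3, joints = 13
Jacobian is a 3 x 13 matrix
Total entries = rows * columns
Total = 3 * 13
Total = 39

39


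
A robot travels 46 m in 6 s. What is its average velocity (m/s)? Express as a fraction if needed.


Given: distance d = 46 m, time t = 6 s
Using v = d / t
v = 46 / 6
v = 23/3 m/s

23/3 m/s


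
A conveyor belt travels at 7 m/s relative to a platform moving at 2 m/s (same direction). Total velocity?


Given: object velocity = 7 m/s, platform velocity = 2 m/s (same direction)
Using classical velocity addition: v_total = v_object + v_platform
v_total = 7 + 2
v_total = 9 m/s

9 m/s


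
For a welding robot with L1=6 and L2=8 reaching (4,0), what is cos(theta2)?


Given: L1 = 6, L2 = 8, target (x, y) = (4, 0)
Using cos(theta2) = (x^2 + y^2 - L1^2 - L2^2) / (2*L1*L2)
x^2 + y^2 = 4^2 + 0 = 16
L1^2 + L2^2 = 36 + 64 = 100
Numerator = 16 - 100 = -84
Denominator = 2*6*8 = 96
cos(theta2) = -84/96 = -7/8

-7/8


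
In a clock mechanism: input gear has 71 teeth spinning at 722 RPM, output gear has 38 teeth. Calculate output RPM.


Given: N1 = 71 teeth, w1 = 722 RPM, N2 = 38 teeth
Using N1*w1 = N2*w2
w2 = N1*w1 / N2
w2 = 71*722 / 38
w2 = 51262 / 38
w2 = 1349 RPM

1349 RPM


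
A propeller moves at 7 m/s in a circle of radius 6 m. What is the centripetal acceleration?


Given: v = 7 m/s, r = 6 m
Using a_c = v^2 / r
a_c = 7^2 / 6
a_c = 49 / 6
a_c = 49/6 m/s^2

49/6 m/s^2


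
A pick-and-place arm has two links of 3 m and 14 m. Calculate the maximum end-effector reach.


Given: L1 = 3 m, L2 = 14 m
For a 2-link planar arm, max reach = L1 + L2 (fully extended)
Max reach = 3 + 14
Max reach = 17 m

17 m


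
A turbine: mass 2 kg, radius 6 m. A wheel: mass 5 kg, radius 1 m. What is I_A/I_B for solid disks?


Given: M1=2 kg, R1=6 m, M2=5 kg, R2=1 m
For a disk: I = (1/2)*M*R^2, so I_A/I_B = (M1*R1^2)/(M2*R2^2)
M1*R1^2 = 2*36 = 72
M2*R2^2 = 5*1 = 5
I_A/I_B = 72/5 = 72/5

72/5


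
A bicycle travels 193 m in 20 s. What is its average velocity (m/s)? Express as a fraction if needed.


Given: distance d = 193 m, time t = 20 s
Using v = d / t
v = 193 / 20
v = 193/20 m/s

193/20 m/s


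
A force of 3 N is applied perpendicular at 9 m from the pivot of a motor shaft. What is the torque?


Given: F = 3 N, r = 9 m, angle = 90 deg (perpendicular)
Using tau = F * r * sin(90)
sin(90) = 1
tau = 3 * 9 * 1
tau = 27 Nm

27 Nm


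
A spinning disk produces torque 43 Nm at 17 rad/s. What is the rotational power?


Given: tau = 43 Nm, omega = 17 rad/s
Using P = tau * omega
P = 43 * 17
P = 731 W

731 W


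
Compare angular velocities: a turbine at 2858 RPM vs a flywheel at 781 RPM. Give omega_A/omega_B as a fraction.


Given: RPM_A = 2858, RPM_B = 781
omega = 2*pi*RPM/60, so omega_A/omega_B = RPM_A / RPM_B
omega_A/omega_B = 2858 / 781
omega_A/omega_B = 2858/781

2858/781


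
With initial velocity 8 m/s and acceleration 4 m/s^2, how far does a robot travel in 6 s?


Given: v0 = 8 m/s, a = 4 m/s^2, t = 6 s
Using s = v0*t + (1/2)*a*t^2
s = 8*6 + (1/2)*4*6^2
s = 48 + (1/2)*144
s = 48 + 72
s = 120

120 m


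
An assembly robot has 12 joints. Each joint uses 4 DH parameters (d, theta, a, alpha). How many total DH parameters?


Given: 12 joints, 4 DH parameters per joint (d, theta, a, alpha)
Total DH parameters = number_of_joints * 4
Total = 12 * 4
Total = 48

48


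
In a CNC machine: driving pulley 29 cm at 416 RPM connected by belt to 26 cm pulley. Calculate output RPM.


Given: D1 = 29 cm, w1 = 416 RPM, D2 = 26 cm
Using D1*w1 = D2*w2
w2 = D1*w1 / D2
w2 = 29*416 / 26
w2 = 12064 / 26
w2 = 464 RPM

464 RPM


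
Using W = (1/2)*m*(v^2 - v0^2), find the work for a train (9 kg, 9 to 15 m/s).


Given: m = 9 kg, v0 = 9 m/s, v = 15 m/s
Using W = (1/2)*m*(v^2 - v0^2)
v^2 = 15^2 = 225
v0^2 = 9^2 = 81
v^2 - v0^2 = 225 - 81 = 144
W = (1/2)*9*144 = 648 J

648 J


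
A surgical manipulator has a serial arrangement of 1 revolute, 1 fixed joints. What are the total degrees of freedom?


Given: serial robot with 1 revolute, 1 fixed joints
DOF contribution per joint type: revolute=1, prismatic=1, spherical=3, fixed=0
DOF = 1*1 + 1*0
DOF = 1

1


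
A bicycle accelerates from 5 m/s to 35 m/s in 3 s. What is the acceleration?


Given: initial velocity v0 = 5 m/s, final velocity v = 35 m/s, time t = 3 s
Using a = (v - v0) / t
a = (35 - 5) / 3
a = 30 / 3
a = 10 m/s^2

10 m/s^2


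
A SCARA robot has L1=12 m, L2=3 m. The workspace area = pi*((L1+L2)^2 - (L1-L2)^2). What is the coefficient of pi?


Given: L1 = 12, L2 = 3
(L1+L2)^2 = (15)^2 = 225
(L1-L2)^2 = (9)^2 = 81
Difference = 225 - 81 = 144
This equals 4*L1*L2 = 4*12*3 = 144
Workspace area = 144*pi

144


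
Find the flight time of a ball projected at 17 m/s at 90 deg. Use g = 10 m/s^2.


Given: v0 = 17 m/s, theta = 90 deg, g = 10 m/s^2
sin(90) = 1
Using T = 2*v0*sin(theta) / g
T = 2*17*1 / 10
T = 34 / 10
T = 17/5 s

17/5 s


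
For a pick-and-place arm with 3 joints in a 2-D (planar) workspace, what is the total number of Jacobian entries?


Given: task space dimension = 2, joints = 3
Jacobian is a 2 x 3 matrix
Total entries = rows * columns
Total = 2 * 3
Total = 6

6


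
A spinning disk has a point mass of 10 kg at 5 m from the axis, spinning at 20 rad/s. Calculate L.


Given: m = 10 kg, r = 5 m, omega = 20 rad/s
For a point mass: I = m*r^2
I = 10*5^2 = 10*25 = 250
L = I*omega = 250*20
L = 5000 kg*m^2/s

5000 kg*m^2/s


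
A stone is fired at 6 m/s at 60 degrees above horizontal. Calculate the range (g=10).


Given: v0 = 6 m/s, theta = 60 deg, g = 10 m/s^2
sin(2*60) = sin(120) = sqrt(3)/2
Using R = v0^2 * sin(2*theta) / g
R = 6^2 * (sqrt(3)/2) / 10
R = 36 * sqrt(3) / 20
R = 9/5*sqrt(3) m

9/5*sqrt(3) m


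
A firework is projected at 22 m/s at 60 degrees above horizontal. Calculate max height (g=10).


Given: v0 = 22 m/s, theta = 60 deg, g = 10 m/s^2
sin^2(60) = 3/4
Using H = v0^2 * sin^2(theta) / (2*g)
H = 22^2 * 3/4 / (2*10)
H = 484 * 3/4 / 20
H = 363 / 20
H = 363/20 m

363/20 m


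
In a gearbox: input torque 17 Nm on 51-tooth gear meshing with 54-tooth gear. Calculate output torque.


Given: N1 = 51, N2 = 54, T1 = 17 Nm
Using T2/T1 = N2/N1
T2 = T1 * N2 / N1
T2 = 17 * 54 / 51
T2 = 918 / 51
T2 = 18 Nm

18 Nm


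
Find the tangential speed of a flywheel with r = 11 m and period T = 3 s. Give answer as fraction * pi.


Given: radius r = 11 m, period T = 3 s
Using v = 2*pi*r / T
v = 2*pi*11 / 3
v = 22*pi / 3
v = 22/3*pi m/s

22/3*pi m/s


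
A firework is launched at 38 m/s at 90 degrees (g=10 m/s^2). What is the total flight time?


Given: v0 = 38 m/s, theta = 90 deg, g = 10 m/s^2
sin(90) = 1
Using T = 2*v0*sin(theta) / g
T = 2*38*1 / 10
T = 76 / 10
T = 38/5 s

38/5 s


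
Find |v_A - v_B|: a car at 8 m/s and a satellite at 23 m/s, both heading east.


Given: v_A = 8 m/s east, v_B = 23 m/s east
Both move in the same direction; relative speed = |v_A - v_B|
|8 - 23| = |-15|
= 15 m/s

15 m/s


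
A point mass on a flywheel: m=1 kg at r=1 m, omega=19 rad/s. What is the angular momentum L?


Given: m = 1 kg, r = 1 m, omega = 19 rad/s
For a point mass: I = m*r^2
I = 1*1^2 = 1*1 = 1
L = I*omega = 1*19
L = 19 kg*m^2/s

19 kg*m^2/s


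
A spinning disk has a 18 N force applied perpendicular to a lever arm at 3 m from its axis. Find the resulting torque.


Given: F = 18 N, r = 3 m, angle = 90 deg (perpendicular)
Using tau = F * r * sin(90)
sin(90) = 1
tau = 18 * 3 * 1
tau = 54 Nm

54 Nm


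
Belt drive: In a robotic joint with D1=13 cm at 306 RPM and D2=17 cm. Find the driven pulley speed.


Given: D1 = 13 cm, w1 = 306 RPM, D2 = 17 cm
Using D1*w1 = D2*w2
w2 = D1*w1 / D2
w2 = 13*306 / 17
w2 = 3978 / 17
w2 = 234 RPM

234 RPM


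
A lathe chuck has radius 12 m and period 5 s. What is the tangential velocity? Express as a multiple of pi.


Given: radius r = 12 m, period T = 5 s
Using v = 2*pi*r / T
v = 2*pi*12 / 5
v = 24*pi / 5
v = 24/5*pi m/s

24/5*pi m/s


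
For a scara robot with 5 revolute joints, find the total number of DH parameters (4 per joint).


Given: 5 joints, 4 DH parameters per joint (d, theta, a, alpha)
Total DH parameters = number_of_joints * 4
Total = 5 * 4
Total = 20

20


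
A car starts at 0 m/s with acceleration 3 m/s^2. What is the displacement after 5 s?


Given: v0 = 0 m/s, a = 3 m/s^2, t = 5 s
Using s = v0*t + (1/2)*a*t^2
s = 0*5 + (1/2)*3*5^2
s = 0 + (1/2)*75
s = 0 + 75/2
s = 75/2

75/2 m


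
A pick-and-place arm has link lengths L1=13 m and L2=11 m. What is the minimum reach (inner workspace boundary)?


Given: L1 = 13 m, L2 = 11 m
For a 2-link planar arm, min reach = |L1 - L2| (second link folded back)
Min reach = |13 - 11|
Min reach = 2 m

2 m


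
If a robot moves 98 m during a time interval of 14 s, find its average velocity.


Given: distance d = 98 m, time t = 14 s
Using v = d / t
v = 98 / 14
v = 7 m/s

7 m/s


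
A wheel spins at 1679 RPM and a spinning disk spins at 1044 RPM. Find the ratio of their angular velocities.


Given: RPM_A = 1679, RPM_B = 1044
omega = 2*pi*RPM/60, so omega_A/omega_B = RPM_A / RPM_B
omega_A/omega_B = 1679 / 1044
omega_A/omega_B = 1679/1044

1679/1044


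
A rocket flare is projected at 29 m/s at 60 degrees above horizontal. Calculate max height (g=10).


Given: v0 = 29 m/s, theta = 60 deg, g = 10 m/s^2
sin^2(60) = 3/4
Using H = v0^2 * sin^2(theta) / (2*g)
H = 29^2 * 3/4 / (2*10)
H = 841 * 3/4 / 20
H = 2523/4 / 20
H = 2523/80 m

2523/80 m


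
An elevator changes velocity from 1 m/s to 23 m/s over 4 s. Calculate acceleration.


Given: initial velocity v0 = 1 m/s, final velocity v = 23 m/s, time t = 4 s
Using a = (v - v0) / t
a = (23 - 1) / 4
a = 22 / 4
a = 11/2 m/s^2

11/2 m/s^2


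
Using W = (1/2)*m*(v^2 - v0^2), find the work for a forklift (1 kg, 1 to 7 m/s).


Given: m = 1 kg, v0 = 1 m/s, v = 7 m/s
Using W = (1/2)*m*(v^2 - v0^2)
v^2 = 7^2 = 49
v0^2 = 1^2 = 1
v^2 - v0^2 = 49 - 1 = 48
W = (1/2)*1*48 = 24 J

24 J


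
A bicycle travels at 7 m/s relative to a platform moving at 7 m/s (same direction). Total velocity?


Given: object velocity = 7 m/s, platform velocity = 7 m/s (same direction)
Using classical velocity addition: v_total = v_object + v_platform
v_total = 7 + 7
v_total = 14 m/s

14 m/s


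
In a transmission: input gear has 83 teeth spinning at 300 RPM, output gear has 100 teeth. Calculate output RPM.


Given: N1 = 83 teeth, w1 = 300 RPM, N2 = 100 teeth
Using N1*w1 = N2*w2
w2 = N1*w1 / N2
w2 = 83*300 / 100
w2 = 24900 / 100
w2 = 249 RPM

249 RPM


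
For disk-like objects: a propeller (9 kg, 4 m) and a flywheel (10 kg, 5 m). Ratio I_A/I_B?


Given: M1=9 kg, R1=4 m, M2=10 kg, R2=5 m
For a disk: I = (1/2)*M*R^2, so I_A/I_B = (M1*R1^2)/(M2*R2^2)
M1*R1^2 = 9*16 = 144
M2*R2^2 = 10*25 = 250
I_A/I_B = 144/250 = 72/125

72/125


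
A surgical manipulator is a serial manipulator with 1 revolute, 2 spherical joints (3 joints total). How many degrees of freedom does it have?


Given: serial robot with 1 revolute, 2 spherical joints
DOF contribution per joint type: revolute=1, prismatic=1, spherical=3, fixed=0
DOF = 1*1 + 2*3
DOF = 7

7


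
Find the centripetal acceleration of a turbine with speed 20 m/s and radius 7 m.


Given: v = 20 m/s, r = 7 m
Using a_c = v^2 / r
a_c = 20^2 / 7
a_c = 400 / 7
a_c = 400/7 m/s^2

400/7 m/s^2


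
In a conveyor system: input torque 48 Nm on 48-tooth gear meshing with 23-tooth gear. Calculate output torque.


Given: N1 = 48, N2 = 23, T1 = 48 Nm
Using T2/T1 = N2/N1
T2 = T1 * N2 / N1
T2 = 48 * 23 / 48
T2 = 1104 / 48
T2 = 23 Nm

23 Nm


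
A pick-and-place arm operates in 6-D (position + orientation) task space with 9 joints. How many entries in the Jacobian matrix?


Given: task space dimension = 6, joints = 9
Jacobian is a 6 x 9 matrix
Total entries = rows * columns
Total = 6 * 9
Total = 54

54


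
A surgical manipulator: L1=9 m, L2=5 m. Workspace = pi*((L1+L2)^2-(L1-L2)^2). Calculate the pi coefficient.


Given: L1 = 9, L2 = 5
(L1+L2)^2 = (14)^2 = 196
(L1-L2)^2 = (4)^2 = 16
Difference = 196 - 16 = 180
This equals 4*L1*L2 = 4*9*5 = 180
Workspace area = 180*pi

180


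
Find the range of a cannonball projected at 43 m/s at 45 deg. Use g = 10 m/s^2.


Given: v0 = 43 m/s, theta = 45 deg, g = 10 m/s^2
sin(2*45) = sin(90) = 1
Using R = v0^2 * sin(2*theta) / g
R = 43^2 * 1 / 10
R = 1849 / 10
R = 1849/10 m

1849/10 m


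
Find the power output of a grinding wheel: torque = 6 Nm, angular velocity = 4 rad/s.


Given: tau = 6 Nm, omega = 4 rad/s
Using P = tau * omega
P = 6 * 4
P = 24 W

24 W


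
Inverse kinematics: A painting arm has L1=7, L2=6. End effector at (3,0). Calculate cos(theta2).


Given: L1 = 7, L2 = 6, target (x, y) = (3, 0)
Using cos(theta2) = (x^2 + y^2 - L1^2 - L2^2) / (2*L1*L2)
x^2 + y^2 = 3^2 + 0 = 9
L1^2 + L2^2 = 49 + 36 = 85
Numerator = 9 - 85 = -76
Denominator = 2*7*6 = 84
cos(theta2) = -76/84 = -19/21

-19/21


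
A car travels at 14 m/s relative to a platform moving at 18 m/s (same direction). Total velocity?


Given: object velocity = 14 m/s, platform velocity = 18 m/s (same direction)
Using classical velocity addition: v_total = v_object + v_platform
v_total = 14 + 18
v_total = 32 m/s

32 m/s


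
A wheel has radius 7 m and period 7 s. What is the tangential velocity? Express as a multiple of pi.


Given: radius r = 7 m, period T = 7 s
Using v = 2*pi*r / T
v = 2*pi*7 / 7
v = 14*pi / 7
v = 2*pi m/s

2*pi m/s


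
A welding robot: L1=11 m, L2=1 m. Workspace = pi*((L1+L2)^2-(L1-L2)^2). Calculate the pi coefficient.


Given: L1 = 11, L2 = 1
(L1+L2)^2 = (12)^2 = 144
(L1-L2)^2 = (10)^2 = 100
Difference = 144 - 100 = 44
This equals 4*L1*L2 = 4*11*1 = 44
Workspace area = 44*pi

44


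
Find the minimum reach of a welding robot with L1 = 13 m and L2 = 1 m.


Given: L1 = 13 m, L2 = 1 m
For a 2-link planar arm, min reach = |L1 - L2| (second link folded back)
Min reach = |13 - 1|
Min reach = 12 m

12 m


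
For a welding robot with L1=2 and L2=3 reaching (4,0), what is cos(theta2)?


Given: L1 = 2, L2 = 3, target (x, y) = (4, 0)
Using cos(theta2) = (x^2 + y^2 - L1^2 - L2^2) / (2*L1*L2)
x^2 + y^2 = 4^2 + 0 = 16
L1^2 + L2^2 = 4 + 9 = 13
Numerator = 16 - 13 = 3
Denominator = 2*2*3 = 12
cos(theta2) = 3/12 = 1/4

1/4


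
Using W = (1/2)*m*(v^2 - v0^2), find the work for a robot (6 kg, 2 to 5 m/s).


Given: m = 6 kg, v0 = 2 m/s, v = 5 m/s
Using W = (1/2)*m*(v^2 - v0^2)
v^2 = 5^2 = 25
v0^2 = 2^2 = 4
v^2 - v0^2 = 25 - 4 = 21
W = (1/2)*6*21 = 63 J

63 J


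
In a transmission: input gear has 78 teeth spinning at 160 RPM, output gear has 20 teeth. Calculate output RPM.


Given: N1 = 78 teeth, w1 = 160 RPM, N2 = 20 teeth
Using N1*w1 = N2*w2
w2 = N1*w1 / N2
w2 = 78*160 / 20
w2 = 12480 / 20
w2 = 624 RPM

624 RPM


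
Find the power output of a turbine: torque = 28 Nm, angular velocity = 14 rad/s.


Given: tau = 28 Nm, omega = 14 rad/s
Using P = tau * omega
P = 28 * 14
P = 392 W

392 W


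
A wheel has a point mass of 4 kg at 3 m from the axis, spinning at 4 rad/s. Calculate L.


Given: m = 4 kg, r = 3 m, omega = 4 rad/s
For a point mass: I = m*r^2
I = 4*3^2 = 4*9 = 36
L = I*omega = 36*4
L = 144 kg*m^2/s

144 kg*m^2/s


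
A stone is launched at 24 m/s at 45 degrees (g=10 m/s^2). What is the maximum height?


Given: v0 = 24 m/s, theta = 45 deg, g = 10 m/s^2
sin^2(45) = 1/2
Using H = v0^2 * sin^2(theta) / (2*g)
H = 24^2 * 1/2 / (2*10)
H = 576 * 1/2 / 20
H = 288 / 20
H = 72/5 m

72/5 m


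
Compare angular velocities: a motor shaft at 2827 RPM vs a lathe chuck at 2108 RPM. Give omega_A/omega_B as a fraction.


Given: RPM_A = 2827, RPM_B = 2108
omega = 2*pi*RPM/60, so omega_A/omega_B = RPM_A / RPM_B
omega_A/omega_B = 2827 / 2108
omega_A/omega_B = 2827/2108

2827/2108


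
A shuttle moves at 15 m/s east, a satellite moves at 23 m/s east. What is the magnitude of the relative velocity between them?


Given: v_A = 15 m/s east, v_B = 23 m/s east
Both move in the same direction; relative speed = |v_A - v_B|
|15 - 23| = |-8|
= 8 m/s

8 m/s


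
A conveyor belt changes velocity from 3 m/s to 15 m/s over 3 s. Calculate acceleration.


Given: initial velocity v0 = 3 m/s, final velocity v = 15 m/s, time t = 3 s
Using a = (v - v0) / t
a = (15 - 3) / 3
a = 12 / 3
a = 4 m/s^2

4 m/s^2


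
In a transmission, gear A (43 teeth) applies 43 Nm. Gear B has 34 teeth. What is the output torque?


Given: N1 = 43, N2 = 34, T1 = 43 Nm
Using T2/T1 = N2/N1
T2 = T1 * N2 / N1
T2 = 43 * 34 / 43
T2 = 1462 / 43
T2 = 34 Nm

34 Nm


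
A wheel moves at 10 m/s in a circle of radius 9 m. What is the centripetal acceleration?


Given: v = 10 m/s, r = 9 m
Using a_c = v^2 / r
a_c = 10^2 / 9
a_c = 100 / 9
a_c = 100/9 m/s^2

100/9 m/s^2


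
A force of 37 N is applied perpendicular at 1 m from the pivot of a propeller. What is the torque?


Given: F = 37 N, r = 1 m, angle = 90 deg (perpendicular)
Using tau = F * r * sin(90)
sin(90) = 1
tau = 37 * 1 * 1
tau = 37 Nm

37 Nm


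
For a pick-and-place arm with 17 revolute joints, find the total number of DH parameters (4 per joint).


Given: 17 joints, 4 DH parameters per joint (d, theta, a, alpha)
Total DH parameters = number_of_joints * 4
Total = 17 * 4
Total = 68

68


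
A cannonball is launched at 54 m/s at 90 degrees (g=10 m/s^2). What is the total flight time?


Given: v0 = 54 m/s, theta = 90 deg, g = 10 m/s^2
sin(90) = 1
Using T = 2*v0*sin(theta) / g
T = 2*54*1 / 10
T = 108 / 10
T = 54/5 s

54/5 s


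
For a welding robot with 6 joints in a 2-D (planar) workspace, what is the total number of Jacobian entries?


Given: task space dimension = 2, joints = 6
Jacobian is a 2 x 6 matrix
Total entries = rows * columns
Total = 2 * 6
Total = 12

12


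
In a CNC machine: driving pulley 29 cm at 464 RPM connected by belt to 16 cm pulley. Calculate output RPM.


Given: D1 = 29 cm, w1 = 464 RPM, D2 = 16 cm
Using D1*w1 = D2*w2
w2 = D1*w1 / D2
w2 = 29*464 / 16
w2 = 13456 / 16
w2 = 841 RPM

841 RPM


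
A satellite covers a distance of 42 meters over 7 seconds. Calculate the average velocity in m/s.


Given: distance d = 42 m, time t = 7 s
Using v = d / t
v = 42 / 7
v = 6 m/s

6 m/s


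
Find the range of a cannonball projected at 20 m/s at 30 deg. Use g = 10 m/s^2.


Given: v0 = 20 m/s, theta = 30 deg, g = 10 m/s^2
sin(2*30) = sin(60) = sqrt(3)/2
Using R = v0^2 * sin(2*theta) / g
R = 20^2 * (sqrt(3)/2) / 10
R = 400 * sqrt(3) / 20
R = 20*sqrt(3) m

20*sqrt(3) m


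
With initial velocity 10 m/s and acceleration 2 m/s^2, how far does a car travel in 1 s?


Given: v0 = 10 m/s, a = 2 m/s^2, t = 1 s
Using s = v0*t + (1/2)*a*t^2
s = 10*1 + (1/2)*2*1^2
s = 10 + (1/2)*2
s = 10 + 1
s = 11

11 m


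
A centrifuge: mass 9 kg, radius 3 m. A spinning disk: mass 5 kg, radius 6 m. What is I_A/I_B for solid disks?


Given: M1=9 kg, R1=3 m, M2=5 kg, R2=6 m
For a disk: I = (1/2)*M*R^2, so I_A/I_B = (M1*R1^2)/(M2*R2^2)
M1*R1^2 = 9*9 = 81
M2*R2^2 = 5*36 = 180
I_A/I_B = 81/180 = 9/20

9/20


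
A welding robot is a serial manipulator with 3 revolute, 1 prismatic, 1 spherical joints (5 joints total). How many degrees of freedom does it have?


Given: serial robot with 3 revolute, 1 prismatic, 1 spherical joints
DOF contribution per joint type: revolute=1, prismatic=1, spherical=3, fixed=0
DOF = 3*1 + 1*1 + 1*3
DOF = 7

7


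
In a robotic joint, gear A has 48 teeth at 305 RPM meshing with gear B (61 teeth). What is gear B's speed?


Given: N1 = 48 teeth, w1 = 305 RPM, N2 = 61 teeth
Using N1*w1 = N2*w2
w2 = N1*w1 / N2
w2 = 48*305 / 61
w2 = 14640 / 61
w2 = 240 RPM

240 RPM


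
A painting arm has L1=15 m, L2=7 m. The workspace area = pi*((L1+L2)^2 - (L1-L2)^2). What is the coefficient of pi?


Given: L1 = 15, L2 = 7
(L1+L2)^2 = (22)^2 = 484
(L1-L2)^2 = (8)^2 = 64
Difference = 484 - 64 = 420
This equals 4*L1*L2 = 4*15*7 = 420
Workspace area = 420*pi

420


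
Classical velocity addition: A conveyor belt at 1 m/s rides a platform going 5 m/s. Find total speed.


Given: object velocity = 1 m/s, platform velocity = 5 m/s (same direction)
Using classical velocity addition: v_total = v_object + v_platform
v_total = 1 + 5
v_total = 6 m/s

6 m/s


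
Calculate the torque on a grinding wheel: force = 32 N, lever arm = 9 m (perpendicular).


Given: F = 32 N, r = 9 m, angle = 90 deg (perpendicular)
Using tau = F * r * sin(90)
sin(90) = 1
tau = 32 * 9 * 1
tau = 288 Nm

288 Nm


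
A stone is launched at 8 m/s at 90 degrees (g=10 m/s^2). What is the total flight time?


Given: v0 = 8 m/s, theta = 90 deg, g = 10 m/s^2
sin(90) = 1
Using T = 2*v0*sin(theta) / g
T = 2*8*1 / 10
T = 16 / 10
T = 8/5 s

8/5 s


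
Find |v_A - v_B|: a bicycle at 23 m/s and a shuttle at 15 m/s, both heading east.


Given: v_A = 23 m/s east, v_B = 15 m/s east
Both move in the same direction; relative speed = |v_A - v_B|
|23 - 15| = |8|
= 8 m/s

8 m/s


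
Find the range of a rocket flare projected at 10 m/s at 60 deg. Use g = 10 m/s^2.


Given: v0 = 10 m/s, theta = 60 deg, g = 10 m/s^2
sin(2*60) = sin(120) = sqrt(3)/2
Using R = v0^2 * sin(2*theta) / g
R = 10^2 * (sqrt(3)/2) / 10
R = 100 * sqrt(3) / 20
R = 5*sqrt(3) m

5*sqrt(3) m


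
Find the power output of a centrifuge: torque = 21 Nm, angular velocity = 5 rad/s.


Given: tau = 21 Nm, omega = 5 rad/s
Using P = tau * omega
P = 21 * 5
P = 105 W

105 W


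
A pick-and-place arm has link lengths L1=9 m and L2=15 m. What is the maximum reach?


Given: L1 = 9 m, L2 = 15 m
For a 2-link planar arm, max reach = L1 + L2 (fully extended)
Max reach = 9 + 15
Max reach = 24 m

24 m


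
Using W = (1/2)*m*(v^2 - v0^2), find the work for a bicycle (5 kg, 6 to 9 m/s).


Given: m = 5 kg, v0 = 6 m/s, v = 9 m/s
Using W = (1/2)*m*(v^2 - v0^2)
v^2 = 9^2 = 81
v0^2 = 6^2 = 36
v^2 - v0^2 = 81 - 36 = 45
W = (1/2)*5*45 = 225/2 J

225/2 J


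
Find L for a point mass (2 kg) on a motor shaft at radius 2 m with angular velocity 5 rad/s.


Given: m = 2 kg, r = 2 m, omega = 5 rad/s
For a point mass: I = m*r^2
I = 2*2^2 = 2*4 = 8
L = I*omega = 8*5
L = 40 kg*m^2/s

40 kg*m^2/s


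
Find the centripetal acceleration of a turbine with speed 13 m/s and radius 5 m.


Given: v = 13 m/s, r = 5 m
Using a_c = v^2 / r
a_c = 13^2 / 5
a_c = 169 / 5
a_c = 169/5 m/s^2

169/5 m/s^2


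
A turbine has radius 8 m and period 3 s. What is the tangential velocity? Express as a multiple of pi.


Given: radius r = 8 m, period T = 3 s
Using v = 2*pi*r / T
v = 2*pi*8 / 3
v = 16*pi / 3
v = 16/3*pi m/s

16/3*pi m/s


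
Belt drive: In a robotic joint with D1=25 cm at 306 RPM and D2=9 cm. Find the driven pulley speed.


Given: D1 = 25 cm, w1 = 306 RPM, D2 = 9 cm
Using D1*w1 = D2*w2
w2 = D1*w1 / D2
w2 = 25*306 / 9
w2 = 7650 / 9
w2 = 850 RPM

850 RPM


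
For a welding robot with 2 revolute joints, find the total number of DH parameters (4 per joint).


Given: 2 joints, 4 DH parameters per joint (d, theta, a, alpha)
Total DH parameters = number_of_joints * 4
Total = 2 * 4
Total = 8

8


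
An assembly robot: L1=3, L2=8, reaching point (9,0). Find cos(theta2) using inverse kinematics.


Given: L1 = 3, L2 = 8, target (x, y) = (9, 0)
Using cos(theta2) = (x^2 + y^2 - L1^2 - L2^2) / (2*L1*L2)
x^2 + y^2 = 9^2 + 0 = 81
L1^2 + L2^2 = 9 + 64 = 73
Numerator = 81 - 73 = 8
Denominator = 2*3*8 = 48
cos(theta2) = 8/48 = 1/6

1/6


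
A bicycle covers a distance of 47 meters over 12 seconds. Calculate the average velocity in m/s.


Given: distance d = 47 m, time t = 12 s
Using v = d / t
v = 47 / 12
v = 47/12 m/s

47/12 m/s


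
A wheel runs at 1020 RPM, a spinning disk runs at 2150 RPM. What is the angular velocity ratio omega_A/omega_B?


Given: RPM_A = 1020, RPM_B = 2150
omega = 2*pi*RPM/60, so omega_A/omega_B = RPM_A / RPM_B
omega_A/omega_B = 1020 / 2150
omega_A/omega_B = 102/215

102/215


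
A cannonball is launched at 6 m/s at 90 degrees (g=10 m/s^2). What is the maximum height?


Given: v0 = 6 m/s, theta = 90 deg, g = 10 m/s^2
sin^2(90) = 1
Using H = v0^2 * sin^2(theta) / (2*g)
H = 6^2 * 1 / (2*10)
H = 36 * 1 / 20
H = 36 / 20
H = 9/5 m

9/5 m


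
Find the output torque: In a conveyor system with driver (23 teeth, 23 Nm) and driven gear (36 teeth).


Given: N1 = 23, N2 = 36, T1 = 23 Nm
Using T2/T1 = N2/N1
T2 = T1 * N2 / N1
T2 = 23 * 36 / 23
T2 = 828 / 23
T2 = 36 Nm

36 Nm


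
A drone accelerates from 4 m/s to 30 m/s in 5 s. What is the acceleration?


Given: initial velocity v0 = 4 m/s, final velocity v = 30 m/s, time t = 5 s
Using a = (v - v0) / t
a = (30 - 4) / 5
a = 26 / 5
a = 26/5 m/s^2

26/5 m/s^2


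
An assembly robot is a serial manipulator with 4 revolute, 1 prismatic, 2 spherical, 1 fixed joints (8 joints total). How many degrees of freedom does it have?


Given: serial robot with 4 revolute, 1 prismatic, 2 spherical, 1 fixed joints
DOF contribution per joint type: revolute=1, prismatic=1, spherical=3, fixed=0
DOF = 4*1 + 1*1 + 2*3 + 1*0
DOF = 11

11


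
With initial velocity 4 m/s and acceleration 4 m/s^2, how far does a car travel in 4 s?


Given: v0 = 4 m/s, a = 4 m/s^2, t = 4 s
Using s = v0*t + (1/2)*a*t^2
s = 4*4 + (1/2)*4*4^2
s = 16 + (1/2)*64
s = 16 + 32
s = 48

48 m


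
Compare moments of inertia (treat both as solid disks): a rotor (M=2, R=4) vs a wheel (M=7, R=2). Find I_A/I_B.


Given: M1=2 kg, R1=4 m, M2=7 kg, R2=2 m
For a disk: I = (1/2)*M*R^2, so I_A/I_B = (M1*R1^2)/(M2*R2^2)
M1*R1^2 = 2*16 = 32
M2*R2^2 = 7*4 = 28
I_A/I_B = 32/28 = 8/7

8/7


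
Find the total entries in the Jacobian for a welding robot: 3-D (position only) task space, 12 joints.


Given: task space dimension = 3, joints = 12
Jacobian is a 3 x 12 matrix
Total entries = rows * columns
Total = 3 * 12
Total = 36

36


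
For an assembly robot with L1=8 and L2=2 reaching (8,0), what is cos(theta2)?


Given: L1 = 8, L2 = 2, target (x, y) = (8, 0)
Using cos(theta2) = (x^2 + y^2 - L1^2 - L2^2) / (2*L1*L2)
x^2 + y^2 = 8^2 + 0 = 64
L1^2 + L2^2 = 64 + 4 = 68
Numerator = 64 - 68 = -4
Denominator = 2*8*2 = 32
cos(theta2) = -4/32 = -1/8

-1/8


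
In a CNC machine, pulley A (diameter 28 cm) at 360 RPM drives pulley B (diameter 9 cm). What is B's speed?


Given: D1 = 28 cm, w1 = 360 RPM, D2 = 9 cm
Using D1*w1 = D2*w2
w2 = D1*w1 / D2
w2 = 28*360 / 9
w2 = 10080 / 9
w2 = 1120 RPM

1120 RPM


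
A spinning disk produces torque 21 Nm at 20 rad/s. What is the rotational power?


Given: tau = 21 Nm, omega = 20 rad/s
Using P = tau * omega
P = 21 * 20
P = 420 W

420 W


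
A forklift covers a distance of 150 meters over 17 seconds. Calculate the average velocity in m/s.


Given: distance d = 150 m, time t = 17 s
Using v = d / t
v = 150 / 17
v = 150/17 m/s

150/17 m/s


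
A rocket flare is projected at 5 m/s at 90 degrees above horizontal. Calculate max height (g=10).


Given: v0 = 5 m/s, theta = 90 deg, g = 10 m/s^2
sin^2(90) = 1
Using H = v0^2 * sin^2(theta) / (2*g)
H = 5^2 * 1 / (2*10)
H = 25 * 1 / 20
H = 25 / 20
H = 5/4 m

5/4 m


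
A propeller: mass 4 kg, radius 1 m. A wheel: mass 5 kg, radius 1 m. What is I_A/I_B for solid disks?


Given: M1=4 kg, R1=1 m, M2=5 kg, R2=1 m
For a disk: I = (1/2)*M*R^2, so I_A/I_B = (M1*R1^2)/(M2*R2^2)
M1*R1^2 = 4*1 = 4
M2*R2^2 = 5*1 = 5
I_A/I_B = 4/5 = 4/5

4/5


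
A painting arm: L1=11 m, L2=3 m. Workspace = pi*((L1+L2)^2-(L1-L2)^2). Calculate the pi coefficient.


Given: L1 = 11, L2 = 3
(L1+L2)^2 = (14)^2 = 196
(L1-L2)^2 = (8)^2 = 64
Difference = 196 - 64 = 132
This equals 4*L1*L2 = 4*11*3 = 132
Workspace area = 132*pi

132


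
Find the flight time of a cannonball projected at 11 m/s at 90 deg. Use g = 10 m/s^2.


Given: v0 = 11 m/s, theta = 90 deg, g = 10 m/s^2
sin(90) = 1
Using T = 2*v0*sin(theta) / g
T = 2*11*1 / 10
T = 22 / 10
T = 11/5 s

11/5 s


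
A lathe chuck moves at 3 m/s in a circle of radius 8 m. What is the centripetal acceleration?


Given: v = 3 m/s, r = 8 m
Using a_c = v^2 / r
a_c = 3^2 / 8
a_c = 9 / 8
a_c = 9/8 m/s^2

9/8 m/s^2


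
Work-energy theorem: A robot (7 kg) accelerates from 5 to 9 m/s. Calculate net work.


Given: m = 7 kg, v0 = 5 m/s, v = 9 m/s
Using W = (1/2)*m*(v^2 - v0^2)
v^2 = 9^2 = 81
v0^2 = 5^2 = 25
v^2 - v0^2 = 81 - 25 = 56
W = (1/2)*7*56 = 196 J

196 J


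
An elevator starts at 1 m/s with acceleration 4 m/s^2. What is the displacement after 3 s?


Given: v0 = 1 m/s, a = 4 m/s^2, t = 3 s
Using s = v0*t + (1/2)*a*t^2
s = 1*3 + (1/2)*4*3^2
s = 3 + (1/2)*36
s = 3 + 18
s = 21

21 m


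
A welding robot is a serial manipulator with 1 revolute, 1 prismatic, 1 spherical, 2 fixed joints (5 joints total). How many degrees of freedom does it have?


Given: serial robot with 1 revolute, 1 prismatic, 1 spherical, 2 fixed joints
DOF contribution per joint type: revolute=1, prismatic=1, spherical=3, fixed=0
DOF = 1*1 + 1*1 + 1*3 + 2*0
DOF = 5

5


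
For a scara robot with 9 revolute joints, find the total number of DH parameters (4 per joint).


Given: 9 joints, 4 DH parameters per joint (d, theta, a, alpha)
Total DH parameters = number_of_joints * 4
Total = 9 * 4
Total = 36

36


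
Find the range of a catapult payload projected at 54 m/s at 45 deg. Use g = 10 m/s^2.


Given: v0 = 54 m/s, theta = 45 deg, g = 10 m/s^2
sin(2*45) = sin(90) = 1
Using R = v0^2 * sin(2*theta) / g
R = 54^2 * 1 / 10
R = 2916 / 10
R = 1458/5 m

1458/5 m


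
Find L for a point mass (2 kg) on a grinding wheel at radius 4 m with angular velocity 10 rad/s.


Given: m = 2 kg, r = 4 m, omega = 10 rad/s
For a point mass: I = m*r^2
I = 2*4^2 = 2*16 = 32
L = I*omega = 32*10
L = 320 kg*m^2/s

320 kg*m^2/s


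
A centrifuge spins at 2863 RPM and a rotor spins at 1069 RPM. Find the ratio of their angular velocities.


Given: RPM_A = 2863, RPM_B = 1069
omega = 2*pi*RPM/60, so omega_A/omega_B = RPM_A / RPM_B
omega_A/omega_B = 2863 / 1069
omega_A/omega_B = 2863/1069

2863/1069


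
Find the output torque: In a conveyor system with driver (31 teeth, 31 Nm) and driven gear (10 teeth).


Given: N1 = 31, N2 = 10, T1 = 31 Nm
Using T2/T1 = N2/N1
T2 = T1 * N2 / N1
T2 = 31 * 10 / 31
T2 = 310 / 31
T2 = 10 Nm

10 Nm


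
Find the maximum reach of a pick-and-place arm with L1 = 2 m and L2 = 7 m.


Given: L1 = 2 m, L2 = 7 m
For a 2-link planar arm, max reach = L1 + L2 (fully extended)
Max reach = 2 + 7
Max reach = 9 m

9 m


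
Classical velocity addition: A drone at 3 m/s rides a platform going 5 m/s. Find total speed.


Given: object velocity = 3 m/s, platform velocity = 5 m/s (same direction)
Using classical velocity addition: v_total = v_object + v_platform
v_total = 3 + 5
v_total = 8 m/s

8 m/s


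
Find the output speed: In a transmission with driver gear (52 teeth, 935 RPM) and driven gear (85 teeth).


Given: N1 = 52 teeth, w1 = 935 RPM, N2 = 85 teeth
Using N1*w1 = N2*w2
w2 = N1*w1 / N2
w2 = 52*935 / 85
w2 = 48620 / 85
w2 = 572 RPM

572 RPM


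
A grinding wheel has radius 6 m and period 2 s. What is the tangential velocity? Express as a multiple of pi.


Given: radius r = 6 m, period T = 2 s
Using v = 2*pi*r / T
v = 2*pi*6 / 2
v = 12*pi / 2
v = 6*pi m/s

6*pi m/s


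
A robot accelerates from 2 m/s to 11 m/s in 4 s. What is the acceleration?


Given: initial velocity v0 = 2 m/s, final velocity v = 11 m/s, time t = 4 s
Using a = (v - v0) / t
a = (11 - 2) / 4
a = 9 / 4
a = 9/4 m/s^2

9/4 m/s^2


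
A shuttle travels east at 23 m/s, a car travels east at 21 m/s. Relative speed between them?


Given: v_A = 23 m/s east, v_B = 21 m/s east
Both move in the same direction; relative speed = |v_A - v_B|
|23 - 21| = |2|
= 2 m/s

2 m/s


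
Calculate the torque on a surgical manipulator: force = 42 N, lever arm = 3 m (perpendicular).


Given: F = 42 N, r = 3 m, angle = 90 deg (perpendicular)
Using tau = F * r * sin(90)
sin(90) = 1
tau = 42 * 3 * 1
tau = 126 Nm

126 Nm


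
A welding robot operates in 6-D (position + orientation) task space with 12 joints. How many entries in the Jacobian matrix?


Given: task space dimension = 6, joints = 12
Jacobian is a 6 x 12 matrix
Total entries = rows * columns
Total = 6 * 12
Total = 72

72


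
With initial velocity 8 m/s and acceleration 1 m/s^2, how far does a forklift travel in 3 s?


Given: v0 = 8 m/s, a = 1 m/s^2, t = 3 s
Using s = v0*t + (1/2)*a*t^2
s = 8*3 + (1/2)*1*3^2
s = 24 + (1/2)*9
s = 24 + 9/2
s = 57/2

57/2 m


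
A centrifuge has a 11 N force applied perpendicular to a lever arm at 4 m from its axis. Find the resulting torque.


Given: F = 11 N, r = 4 m, angle = 90 deg (perpendicular)
Using tau = F * r * sin(90)
sin(90) = 1
tau = 11 * 4 * 1
tau = 44 Nm

44 Nm


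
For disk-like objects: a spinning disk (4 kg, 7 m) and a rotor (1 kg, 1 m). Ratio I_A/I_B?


Given: M1=4 kg, R1=7 m, M2=1 kg, R2=1 m
For a disk: I = (1/2)*M*R^2, so I_A/I_B = (M1*R1^2)/(M2*R2^2)
M1*R1^2 = 4*49 = 196
M2*R2^2 = 1*1 = 1
I_A/I_B = 196/1 = 196

196


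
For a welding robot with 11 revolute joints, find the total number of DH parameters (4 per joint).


Given: 11 joints, 4 DH parameters per joint (d, theta, a, alpha)
Total DH parameters = number_of_joints * 4
Total = 11 * 4
Total = 44

44


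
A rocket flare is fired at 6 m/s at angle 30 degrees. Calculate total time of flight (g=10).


Given: v0 = 6 m/s, theta = 30 deg, g = 10 m/s^2
sin(30) = 1/2
Using T = 2*v0*sin(theta) / g
T = 2*6*1/2 / 10
T = 6 / 10
T = 3/5 s

3/5 s


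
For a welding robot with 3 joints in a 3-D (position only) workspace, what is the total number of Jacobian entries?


Given: task space dimension = 3, joints = 3
Jacobian is a 3 x 3 matrix
Total entries = rows * columns
Total = 3 * 3
Total = 9

9


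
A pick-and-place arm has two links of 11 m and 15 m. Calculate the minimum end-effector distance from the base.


Given: L1 = 11 m, L2 = 15 m
For a 2-link planar arm, min reach = |L1 - L2| (second link folded back)
Min reach = |11 - 15|
Min reach = 4 m

4 m


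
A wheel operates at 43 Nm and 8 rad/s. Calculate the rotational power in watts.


Given: tau = 43 Nm, omega = 8 rad/s
Using P = tau * omega
P = 43 * 8
P = 344 W

344 W


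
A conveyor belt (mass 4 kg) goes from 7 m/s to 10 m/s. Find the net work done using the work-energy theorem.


Given: m = 4 kg, v0 = 7 m/s, v = 10 m/s
Using W = (1/2)*m*(v^2 - v0^2)
v^2 = 10^2 = 100
v0^2 = 7^2 = 49
v^2 - v0^2 = 100 - 49 = 51
W = (1/2)*4*51 = 102 J

102 J


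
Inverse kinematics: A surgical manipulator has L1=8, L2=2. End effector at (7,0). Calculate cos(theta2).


Given: L1 = 8, L2 = 2, target (x, y) = (7, 0)
Using cos(theta2) = (x^2 + y^2 - L1^2 - L2^2) / (2*L1*L2)
x^2 + y^2 = 7^2 + 0 = 49
L1^2 + L2^2 = 64 + 4 = 68
Numerator = 49 - 68 = -19
Denominator = 2*8*2 = 32
cos(theta2) = -19/32 = -19/32

-19/32


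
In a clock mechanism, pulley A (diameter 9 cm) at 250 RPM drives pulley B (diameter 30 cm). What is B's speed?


Given: D1 = 9 cm, w1 = 250 RPM, D2 = 30 cm
Using D1*w1 = D2*w2
w2 = D1*w1 / D2
w2 = 9*250 / 30
w2 = 2250 / 30
w2 = 75 RPM

75 RPM


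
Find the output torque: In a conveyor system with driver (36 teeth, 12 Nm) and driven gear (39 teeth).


Given: N1 = 36, N2 = 39, T1 = 12 Nm
Using T2/T1 = N2/N1
T2 = T1 * N2 / N1
T2 = 12 * 39 / 36
T2 = 468 / 36
T2 = 13 Nm

13 Nm


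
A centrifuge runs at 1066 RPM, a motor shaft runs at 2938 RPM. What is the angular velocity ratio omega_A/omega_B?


Given: RPM_A = 1066, RPM_B = 2938
omega = 2*pi*RPM/60, so omega_A/omega_B = RPM_A / RPM_B
omega_A/omega_B = 1066 / 2938
omega_A/omega_B = 41/113

41/113


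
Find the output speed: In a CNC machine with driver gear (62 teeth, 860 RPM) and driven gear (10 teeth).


Given: N1 = 62 teeth, w1 = 860 RPM, N2 = 10 teeth
Using N1*w1 = N2*w2
w2 = N1*w1 / N2
w2 = 62*860 / 10
w2 = 53320 / 10
w2 = 5332 RPM

5332 RPM


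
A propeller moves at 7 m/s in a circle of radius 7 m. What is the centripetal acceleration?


Given: v = 7 m/s, r = 7 m
Using a_c = v^2 / r
a_c = 7^2 / 7
a_c = 49 / 7
a_c = 7 m/s^2

7 m/s^2


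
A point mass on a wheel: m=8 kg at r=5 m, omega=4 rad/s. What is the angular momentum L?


Given: m = 8 kg, r = 5 m, omega = 4 rad/s
For a point mass: I = m*r^2
I = 8*5^2 = 8*25 = 200
L = I*omega = 200*4
L = 800 kg*m^2/s

800 kg*m^2/s


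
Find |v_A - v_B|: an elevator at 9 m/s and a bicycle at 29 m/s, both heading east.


Given: v_A = 9 m/s east, v_B = 29 m/s east
Both move in the same direction; relative speed = |v_A - v_B|
|9 - 29| = |-20|
= 20 m/s

20 m/s


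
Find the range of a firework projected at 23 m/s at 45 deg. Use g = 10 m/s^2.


Given: v0 = 23 m/s, theta = 45 deg, g = 10 m/s^2
sin(2*45) = sin(90) = 1
Using R = v0^2 * sin(2*theta) / g
R = 23^2 * 1 / 10
R = 529 / 10
R = 529/10 m

529/10 m


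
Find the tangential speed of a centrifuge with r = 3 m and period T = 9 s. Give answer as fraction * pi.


Given: radius r = 3 m, period T = 9 s
Using v = 2*pi*r / T
v = 2*pi*3 / 9
v = 6*pi / 9
v = 2/3*pi m/s

2/3*pi m/s


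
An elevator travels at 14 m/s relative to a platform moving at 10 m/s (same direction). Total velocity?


Given: object velocity = 14 m/s, platform velocity = 10 m/s (same direction)
Using classical velocity addition: v_total = v_object + v_platform
v_total = 14 + 10
v_total = 24 m/s

24 m/s


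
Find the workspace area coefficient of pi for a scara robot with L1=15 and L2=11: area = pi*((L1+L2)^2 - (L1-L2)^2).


Given: L1 = 15, L2 = 11
(L1+L2)^2 = (26)^2 = 676
(L1-L2)^2 = (4)^2 = 16
Difference = 676 - 16 = 660
This equals 4*L1*L2 = 4*15*11 = 660
Workspace area = 660*pi

660


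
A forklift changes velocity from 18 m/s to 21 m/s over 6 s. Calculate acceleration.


Given: initial velocity v0 = 18 m/s, final velocity v = 21 m/s, time t = 6 s
Using a = (v - v0) / t
a = (21 - 18) / 6
a = 3 / 6
a = 1/2 m/s^2

1/2 m/s^2


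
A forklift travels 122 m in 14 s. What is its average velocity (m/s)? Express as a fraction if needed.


Given: distance d = 122 m, time t = 14 s
Using v = d / t
v = 122 / 14
v = 61/7 m/s

61/7 m/s


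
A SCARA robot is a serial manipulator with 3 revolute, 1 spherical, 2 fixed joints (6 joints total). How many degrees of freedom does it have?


Given: serial robot with 3 revolute, 1 spherical, 2 fixed joints
DOF contribution per joint type: revolute=1, prismatic=1, spherical=3, fixed=0
DOF = 3*1 + 1*3 + 2*0
DOF = 6

6


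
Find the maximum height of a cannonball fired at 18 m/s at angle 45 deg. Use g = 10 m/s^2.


Given: v0 = 18 m/s, theta = 45 deg, g = 10 m/s^2
sin^2(45) = 1/2
Using H = v0^2 * sin^2(theta) / (2*g)
H = 18^2 * 1/2 / (2*10)
H = 324 * 1/2 / 20
H = 162 / 20
H = 81/10 m

81/10 m
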